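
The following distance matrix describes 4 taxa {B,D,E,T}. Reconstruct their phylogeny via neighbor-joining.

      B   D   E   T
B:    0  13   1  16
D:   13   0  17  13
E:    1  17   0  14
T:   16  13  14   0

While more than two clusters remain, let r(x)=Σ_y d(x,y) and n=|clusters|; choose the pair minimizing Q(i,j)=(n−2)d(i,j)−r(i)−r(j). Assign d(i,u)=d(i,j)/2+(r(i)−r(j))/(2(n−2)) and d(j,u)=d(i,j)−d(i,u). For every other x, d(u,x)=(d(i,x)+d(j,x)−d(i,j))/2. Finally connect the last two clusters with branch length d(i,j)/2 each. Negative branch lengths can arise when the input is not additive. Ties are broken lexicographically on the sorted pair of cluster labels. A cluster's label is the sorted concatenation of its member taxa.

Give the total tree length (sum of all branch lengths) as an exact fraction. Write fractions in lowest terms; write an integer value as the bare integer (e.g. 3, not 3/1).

22

step 1: merge (B,E) at d=1, Q=-60; branch lengths B→0, E→1; new cluster BE
  updated: d(BE,D)=29/2, d(BE,T)=29/2
step 2: merge (BE,D) at d=29/2, Q=-42; branch lengths BE→8, D→13/2; new cluster BDE
  updated: d(BDE,T)=13/2
step 3: merge (BDE,T) at d=13/2; branch lengths BDE→13/4, T→13/4; new cluster BDET
final tree: (((B:0,E:1):8,D:13/2):13/4,T:13/4)
total length: 22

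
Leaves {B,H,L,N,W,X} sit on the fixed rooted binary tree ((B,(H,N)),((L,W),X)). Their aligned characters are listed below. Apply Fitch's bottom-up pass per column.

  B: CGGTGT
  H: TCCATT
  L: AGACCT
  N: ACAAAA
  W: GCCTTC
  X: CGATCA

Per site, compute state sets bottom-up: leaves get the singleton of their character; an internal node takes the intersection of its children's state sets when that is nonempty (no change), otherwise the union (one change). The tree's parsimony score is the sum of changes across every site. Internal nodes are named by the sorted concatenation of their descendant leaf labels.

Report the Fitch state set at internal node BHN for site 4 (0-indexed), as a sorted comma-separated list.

A,G,T

site 0, node HN: H={T} ∪ N={A} → {A,T} (+1)
site 0, node BHN: B={C} ∪ HN={A,T} → {A,C,T} (+1)
site 0, node LW: L={A} ∪ W={G} → {A,G} (+1)
site 0, node LWX: LW={A,G} ∪ X={C} → {A,C,G} (+1)
site 0, node BHLNWX: BHN={A,C,T} ∩ LWX={A,C,G} → {A,C} (+0)
site 1, node HN: H={C} ∩ N={C} → {C} (+0)
site 1, node BHN: B={G} ∪ HN={C} → {C,G} (+1)
site 1, node LW: L={G} ∪ W={C} → {C,G} (+1)
site 1, node LWX: LW={C,G} ∩ X={G} → {G} (+0)
site 1, node BHLNWX: BHN={C,G} ∩ LWX={G} → {G} (+0)
site 2, node HN: H={C} ∪ N={A} → {A,C} (+1)
site 2, node BHN: B={G} ∪ HN={A,C} → {A,C,G} (+1)
site 2, node LW: L={A} ∪ W={C} → {A,C} (+1)
site 2, node LWX: LW={A,C} ∩ X={A} → {A} (+0)
site 2, node BHLNWX: BHN={A,C,G} ∩ LWX={A} → {A} (+0)
site 3, node HN: H={A} ∩ N={A} → {A} (+0)
site 3, node BHN: B={T} ∪ HN={A} → {A,T} (+1)
site 3, node LW: L={C} ∪ W={T} → {C,T} (+1)
site 3, node LWX: LW={C,T} ∩ X={T} → {T} (+0)
site 3, node BHLNWX: BHN={A,T} ∩ LWX={T} → {T} (+0)
site 4, node HN: H={T} ∪ N={A} → {A,T} (+1)
site 4, node BHN: B={G} ∪ HN={A,T} → {A,G,T} (+1)
site 4, node LW: L={C} ∪ W={T} → {C,T} (+1)
site 4, node LWX: LW={C,T} ∩ X={C} → {C} (+0)
site 4, node BHLNWX: BHN={A,G,T} ∪ LWX={C} → {A,C,G,T} (+1)
site 5, node HN: H={T} ∪ N={A} → {A,T} (+1)
site 5, node BHN: B={T} ∩ HN={A,T} → {T} (+0)
site 5, node LW: L={T} ∪ W={C} → {C,T} (+1)
site 5, node LWX: LW={C,T} ∪ X={A} → {A,C,T} (+1)
site 5, node BHLNWX: BHN={T} ∩ LWX={A,C,T} → {T} (+0)
per-site changes: [4, 2, 3, 2, 4, 3]; total = 18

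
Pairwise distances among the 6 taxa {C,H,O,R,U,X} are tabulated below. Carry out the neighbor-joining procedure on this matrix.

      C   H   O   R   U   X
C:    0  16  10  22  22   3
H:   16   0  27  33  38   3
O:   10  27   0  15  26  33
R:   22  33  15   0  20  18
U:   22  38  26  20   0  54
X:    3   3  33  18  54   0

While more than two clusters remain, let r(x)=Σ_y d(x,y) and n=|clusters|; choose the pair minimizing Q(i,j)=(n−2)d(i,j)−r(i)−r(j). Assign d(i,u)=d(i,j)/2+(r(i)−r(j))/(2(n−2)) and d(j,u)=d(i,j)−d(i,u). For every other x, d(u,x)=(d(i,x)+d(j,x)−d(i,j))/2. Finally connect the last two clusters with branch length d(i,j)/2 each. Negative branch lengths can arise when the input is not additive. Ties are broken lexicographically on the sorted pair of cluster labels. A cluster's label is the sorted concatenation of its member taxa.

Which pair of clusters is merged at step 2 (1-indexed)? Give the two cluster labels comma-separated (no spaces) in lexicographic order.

step 1: merge (H,X) at d=3, Q=-216; branch lengths H→9/4, X→3/4; new cluster HX
  updated: d(C,HX)=8, d(HX,O)=57/2, d(HX,R)=24, d(HX,U)=89/2
step 2: merge (C,HX) at d=8, Q=-143; branch lengths C→-19/6, HX→67/6; new cluster CHX
  updated: d(CHX,O)=61/4, d(CHX,R)=19, d(CHX,U)=117/4
step 3: merge (CHX,O) at d=61/4, Q=-357/4; branch lengths CHX→151/16, O→93/16; new cluster CHOX
  updated: d(CHOX,R)=75/8, d(CHOX,U)=20
step 4: merge (CHOX,R) at d=75/8, Q=-395/8; branch lengths CHOX→75/16, R→75/16; new cluster CHORX
  updated: d(CHORX,U)=245/16
step 5: merge (CHORX,U) at d=245/16; branch lengths CHORX→245/32, U→245/32; new cluster CHORUX
final tree: ((((C:-19/6,(H:9/4,X:3/4):67/6):151/16,O:93/16):75/16,R:75/16):245/32,U:245/32)
total length: 815/16

C,HX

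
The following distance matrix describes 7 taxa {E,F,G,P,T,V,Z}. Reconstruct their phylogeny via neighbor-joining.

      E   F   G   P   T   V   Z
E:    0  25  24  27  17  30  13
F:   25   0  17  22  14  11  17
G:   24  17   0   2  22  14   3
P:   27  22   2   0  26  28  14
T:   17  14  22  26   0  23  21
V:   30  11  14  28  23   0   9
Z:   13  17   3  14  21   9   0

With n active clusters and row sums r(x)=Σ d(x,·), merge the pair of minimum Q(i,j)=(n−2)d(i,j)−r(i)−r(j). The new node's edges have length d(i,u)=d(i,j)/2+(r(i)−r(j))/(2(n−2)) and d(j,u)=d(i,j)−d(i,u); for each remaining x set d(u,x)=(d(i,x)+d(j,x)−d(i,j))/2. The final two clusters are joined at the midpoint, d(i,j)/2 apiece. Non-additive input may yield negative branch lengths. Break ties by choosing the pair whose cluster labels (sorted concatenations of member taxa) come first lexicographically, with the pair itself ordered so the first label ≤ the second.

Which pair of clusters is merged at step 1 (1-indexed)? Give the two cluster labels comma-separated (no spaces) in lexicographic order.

step 1: merge (G,P) at d=2, Q=-191; branch lengths G→-27/10, P→47/10; new cluster GP
  updated: d(E,GP)=49/2, d(F,GP)=37/2, d(GP,T)=23, d(GP,V)=20, d(GP,Z)=15/2
step 2: merge (E,T) at d=17, Q=-279/2; branch lengths E→159/16, T→113/16; new cluster ET
  updated: d(ET,F)=11, d(ET,GP)=61/4, d(ET,V)=18, d(ET,Z)=17/2
step 3: merge (F,V) at d=11, Q=-165/2; branch lengths F→65/12, V→67/12; new cluster FV
  updated: d(ET,FV)=9, d(FV,GP)=55/4, d(FV,Z)=15/2
step 4: merge (ET,FV) at d=9, Q=-45; branch lengths ET→41/8, FV→31/8; new cluster EFTV
  updated: d(EFTV,GP)=10, d(EFTV,Z)=7/2
step 5: merge (EFTV,GP) at d=10, Q=-21; branch lengths EFTV→3, GP→7; new cluster EFGPTV
  updated: d(EFGPTV,Z)=1/2
step 6: merge (EFGPTV,Z) at d=1/2; branch lengths EFGPTV→1/4, Z→1/4; new cluster EFGPTVZ
final tree: ((((E:159/16,T:113/16):41/8,(F:65/12,V:67/12):31/8):3,(G:-27/10,P:47/10):7):1/4,Z:1/4)
total length: 99/2

G,P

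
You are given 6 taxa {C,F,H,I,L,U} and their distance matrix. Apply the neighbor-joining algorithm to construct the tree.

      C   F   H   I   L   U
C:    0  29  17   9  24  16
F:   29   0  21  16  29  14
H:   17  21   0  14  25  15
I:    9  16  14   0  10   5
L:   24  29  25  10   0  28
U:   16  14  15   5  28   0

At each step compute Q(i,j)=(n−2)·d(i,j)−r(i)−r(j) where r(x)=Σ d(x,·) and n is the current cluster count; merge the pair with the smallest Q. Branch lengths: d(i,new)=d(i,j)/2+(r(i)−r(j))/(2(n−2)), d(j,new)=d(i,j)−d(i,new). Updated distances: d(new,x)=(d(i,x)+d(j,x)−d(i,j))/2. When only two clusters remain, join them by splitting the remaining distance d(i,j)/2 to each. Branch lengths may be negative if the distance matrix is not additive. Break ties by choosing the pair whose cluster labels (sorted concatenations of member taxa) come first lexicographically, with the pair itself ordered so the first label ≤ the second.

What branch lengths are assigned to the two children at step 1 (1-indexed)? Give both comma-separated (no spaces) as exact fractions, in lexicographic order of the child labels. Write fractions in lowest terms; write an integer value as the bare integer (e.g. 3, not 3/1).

step 1: merge (F,U) at d=14, Q=-131; branch lengths F→87/8, U→25/8; new cluster FU
  updated: d(C,FU)=31/2, d(FU,H)=11, d(FU,I)=7/2, d(FU,L)=43/2
step 2: merge (I,L) at d=10, Q=-87; branch lengths I→-7/3, L→37/3; new cluster IL
  updated: d(C,IL)=23/2, d(FU,IL)=15/2, d(H,IL)=29/2
step 3: merge (C,IL) at d=23/2, Q=-109/2; branch lengths C→67/8, IL→25/8; new cluster CIL
  updated: d(CIL,FU)=23/4, d(CIL,H)=10
step 4: merge (CIL,FU) at d=23/4, Q=-107/4; branch lengths CIL→19/8, FU→27/8; new cluster CFILU
  updated: d(CFILU,H)=61/8
step 5: merge (CFILU,H) at d=61/8; branch lengths CFILU→61/16, H→61/16; new cluster CFHILU
final tree: (((C:67/8,(I:-7/3,L:37/3):25/8):19/8,(F:87/8,U:25/8):27/8):61/16,H:61/16)
total length: 391/8

87/8,25/8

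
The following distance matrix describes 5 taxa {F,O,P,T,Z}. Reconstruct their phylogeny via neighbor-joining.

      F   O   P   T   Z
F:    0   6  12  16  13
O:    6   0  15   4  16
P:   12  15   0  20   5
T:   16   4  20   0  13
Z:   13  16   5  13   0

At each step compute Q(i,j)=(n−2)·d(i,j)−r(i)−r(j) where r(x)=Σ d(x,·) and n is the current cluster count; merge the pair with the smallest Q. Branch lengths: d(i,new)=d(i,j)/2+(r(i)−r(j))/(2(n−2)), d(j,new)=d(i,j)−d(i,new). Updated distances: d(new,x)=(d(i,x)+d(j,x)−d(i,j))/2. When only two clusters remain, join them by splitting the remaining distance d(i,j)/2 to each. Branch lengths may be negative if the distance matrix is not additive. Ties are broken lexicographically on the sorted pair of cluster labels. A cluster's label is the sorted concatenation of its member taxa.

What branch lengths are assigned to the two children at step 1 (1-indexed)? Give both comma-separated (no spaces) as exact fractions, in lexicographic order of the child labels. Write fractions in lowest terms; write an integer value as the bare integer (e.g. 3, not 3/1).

10/3,5/3

1. join P+Z (d=5, Q=-84) ⇒ PZ; edges |P|=10/3, |Z|=5/3
  updated: d(F,PZ)=10, d(O,PZ)=13, d(PZ,T)=14
2. join F+PZ (d=10, Q=-49) ⇒ FPZ; edges |F|=15/4, |PZ|=25/4
  updated: d(FPZ,O)=9/2, d(FPZ,T)=10
3. join FPZ+O (d=9/2, Q=-37/2) ⇒ FOPZ; edges |FPZ|=21/4, |O|=-3/4
  updated: d(FOPZ,T)=19/4
4. join FOPZ+T (d=19/4) ⇒ FOPTZ; edges |FOPZ|=19/8, |T|=19/8
final tree: (((F:15/4,(P:10/3,Z:5/3):25/4):21/4,O:-3/4):19/8,T:19/8)
total length: 97/4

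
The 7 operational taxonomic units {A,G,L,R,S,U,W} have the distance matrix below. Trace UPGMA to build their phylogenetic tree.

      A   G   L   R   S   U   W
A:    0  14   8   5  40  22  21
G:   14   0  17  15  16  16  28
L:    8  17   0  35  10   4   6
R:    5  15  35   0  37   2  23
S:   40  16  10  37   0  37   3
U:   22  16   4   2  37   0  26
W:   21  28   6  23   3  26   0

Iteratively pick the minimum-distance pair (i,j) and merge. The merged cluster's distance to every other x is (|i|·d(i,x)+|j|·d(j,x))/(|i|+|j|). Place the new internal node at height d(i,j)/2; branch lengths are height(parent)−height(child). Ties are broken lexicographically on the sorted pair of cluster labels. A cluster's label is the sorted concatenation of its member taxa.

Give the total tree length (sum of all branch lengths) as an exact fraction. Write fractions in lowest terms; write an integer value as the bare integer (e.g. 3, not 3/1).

701/15

1. join R+U (d=2) ⇒ RU; edges |R|=1, |U|=1
  updated: d(A,RU)=27/2, d(G,RU)=31/2, d(L,RU)=39/2, d(RU,S)=37, d(RU,W)=49/2
2. join S+W (d=3) ⇒ SW; edges |S|=3/2, |W|=3/2
  updated: d(A,SW)=61/2, d(G,SW)=22, d(L,SW)=8, d(RU,SW)=123/4
3. join A+L (d=8) ⇒ AL; edges |A|=4, |L|=4
  updated: d(AL,G)=31/2, d(AL,RU)=33/2, d(AL,SW)=77/4
4. join AL+G (d=31/2) ⇒ AGL; edges |AL|=15/4, |G|=31/4
  updated: d(AGL,RU)=97/6, d(AGL,SW)=121/6
5. join AGL+RU (d=97/6) ⇒ AGLRU; edges |AGL|=1/3, |RU|=85/12
  updated: d(AGLRU,SW)=122/5
6. join AGLRU+SW (d=122/5) ⇒ AGLRSUW; edges |AGLRU|=247/60, |SW|=107/10
final tree: ((((A:4,L:4):15/4,G:31/4):1/3,(R:1,U:1):85/12):247/60,(S:3/2,W:3/2):107/10)
total length: 701/15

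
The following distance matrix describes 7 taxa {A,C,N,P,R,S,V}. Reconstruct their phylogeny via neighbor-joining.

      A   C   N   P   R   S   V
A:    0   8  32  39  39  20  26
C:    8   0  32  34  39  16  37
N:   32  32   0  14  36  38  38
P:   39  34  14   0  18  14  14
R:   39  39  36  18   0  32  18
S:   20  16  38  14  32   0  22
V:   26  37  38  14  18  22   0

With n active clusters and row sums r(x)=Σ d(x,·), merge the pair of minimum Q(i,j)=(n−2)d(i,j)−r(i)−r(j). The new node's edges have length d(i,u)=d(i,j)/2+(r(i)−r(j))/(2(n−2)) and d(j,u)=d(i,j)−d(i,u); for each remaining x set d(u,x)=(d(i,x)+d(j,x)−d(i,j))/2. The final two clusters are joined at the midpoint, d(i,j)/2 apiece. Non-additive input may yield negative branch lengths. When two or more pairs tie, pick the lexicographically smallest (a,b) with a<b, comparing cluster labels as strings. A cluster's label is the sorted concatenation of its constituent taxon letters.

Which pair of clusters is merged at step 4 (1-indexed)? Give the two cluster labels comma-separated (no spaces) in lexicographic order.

ACS,NP

step 1: merge (A,C) at d=8, Q=-290; branch lengths A→19/5, C→21/5; new cluster AC
  updated: d(AC,N)=28, d(AC,P)=65/2, d(AC,R)=35, d(AC,S)=14, d(AC,V)=55/2
step 2: merge (AC,S) at d=14, Q=-201; branch lengths AC→73/8, S→39/8; new cluster ACS
  updated: d(ACS,N)=26, d(ACS,P)=65/4, d(ACS,R)=53/2, d(ACS,V)=71/4
step 3: merge (N,P) at d=14, Q=-537/4; branch lengths N→125/8, P→-13/8; new cluster NP
  updated: d(ACS,NP)=113/8, d(NP,R)=20, d(NP,V)=19
step 4: merge (ACS,NP) at d=113/8, Q=-333/4; branch lengths ACS→67/8, NP→23/4; new cluster ACNPS
  updated: d(ACNPS,R)=259/16, d(ACNPS,V)=181/16
step 5: merge (ACNPS,R) at d=259/16, Q=-91/2; branch lengths ACNPS→19/4, R→183/16; new cluster ACNPRS
  updated: d(ACNPRS,V)=105/16
step 6: merge (ACNPRS,V) at d=105/16; branch lengths ACNPRS→105/32, V→105/32; new cluster ACNPRSV
final tree: (((((A:19/5,C:21/5):73/8,S:39/8):67/8,(N:125/8,P:-13/8):23/4):19/4,R:183/16):105/32,V:105/32)
total length: 583/8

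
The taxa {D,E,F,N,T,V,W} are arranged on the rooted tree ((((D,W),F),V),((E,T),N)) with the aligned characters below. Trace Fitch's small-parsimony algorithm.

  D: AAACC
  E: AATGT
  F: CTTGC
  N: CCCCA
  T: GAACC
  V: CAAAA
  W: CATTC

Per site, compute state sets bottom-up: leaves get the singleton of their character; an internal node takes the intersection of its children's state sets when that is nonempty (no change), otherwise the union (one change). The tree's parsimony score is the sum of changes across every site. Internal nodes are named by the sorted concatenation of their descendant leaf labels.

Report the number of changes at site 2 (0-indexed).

4

site 0, node DW: D={A} ∪ W={C} → {A,C} (+1)
site 0, node DFW: DW={A,C} ∩ F={C} → {C} (+0)
site 0, node DFVW: DFW={C} ∩ V={C} → {C} (+0)
site 0, node ET: E={A} ∪ T={G} → {A,G} (+1)
site 0, node ENT: ET={A,G} ∪ N={C} → {A,C,G} (+1)
site 0, node DEFNTVW: DFVW={C} ∩ ENT={A,C,G} → {C} (+0)
site 1, node DW: D={A} ∩ W={A} → {A} (+0)
site 1, node DFW: DW={A} ∪ F={T} → {A,T} (+1)
site 1, node DFVW: DFW={A,T} ∩ V={A} → {A} (+0)
site 1, node ET: E={A} ∩ T={A} → {A} (+0)
site 1, node ENT: ET={A} ∪ N={C} → {A,C} (+1)
site 1, node DEFNTVW: DFVW={A} ∩ ENT={A,C} → {A} (+0)
site 2, node DW: D={A} ∪ W={T} → {A,T} (+1)
site 2, node DFW: DW={A,T} ∩ F={T} → {T} (+0)
site 2, node DFVW: DFW={T} ∪ V={A} → {A,T} (+1)
site 2, node ET: E={T} ∪ T={A} → {A,T} (+1)
site 2, node ENT: ET={A,T} ∪ N={C} → {A,C,T} (+1)
site 2, node DEFNTVW: DFVW={A,T} ∩ ENT={A,C,T} → {A,T} (+0)
site 3, node DW: D={C} ∪ W={T} → {C,T} (+1)
site 3, node DFW: DW={C,T} ∪ F={G} → {C,G,T} (+1)
site 3, node DFVW: DFW={C,G,T} ∪ V={A} → {A,C,G,T} (+1)
site 3, node ET: E={G} ∪ T={C} → {C,G} (+1)
site 3, node ENT: ET={C,G} ∩ N={C} → {C} (+0)
site 3, node DEFNTVW: DFVW={A,C,G,T} ∩ ENT={C} → {C} (+0)
site 4, node DW: D={C} ∩ W={C} → {C} (+0)
site 4, node DFW: DW={C} ∩ F={C} → {C} (+0)
site 4, node DFVW: DFW={C} ∪ V={A} → {A,C} (+1)
site 4, node ET: E={T} ∪ T={C} → {C,T} (+1)
site 4, node ENT: ET={C,T} ∪ N={A} → {A,C,T} (+1)
site 4, node DEFNTVW: DFVW={A,C} ∩ ENT={A,C,T} → {A,C} (+0)
per-site changes: [3, 2, 4, 4, 3]; total = 16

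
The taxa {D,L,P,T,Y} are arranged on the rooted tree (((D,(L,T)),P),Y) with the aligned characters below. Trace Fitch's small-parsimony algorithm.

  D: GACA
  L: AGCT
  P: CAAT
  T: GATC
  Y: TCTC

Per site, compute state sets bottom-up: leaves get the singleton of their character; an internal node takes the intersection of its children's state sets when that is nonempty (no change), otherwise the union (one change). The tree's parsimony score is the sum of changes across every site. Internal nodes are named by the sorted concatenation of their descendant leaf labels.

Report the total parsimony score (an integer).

11

LT@0: {A} ∪ {G} = {A,G} (union, +1)
DLT@0: {G} ∩ {A,G} = {G} (intersection, +0)
DLPT@0: {G} ∪ {C} = {C,G} (union, +1)
DLPTY@0: {C,G} ∪ {T} = {C,G,T} (union, +1)
LT@1: {G} ∪ {A} = {A,G} (union, +1)
DLT@1: {A} ∩ {A,G} = {A} (intersection, +0)
DLPT@1: {A} ∩ {A} = {A} (intersection, +0)
DLPTY@1: {A} ∪ {C} = {A,C} (union, +1)
LT@2: {C} ∪ {T} = {C,T} (union, +1)
DLT@2: {C} ∩ {C,T} = {C} (intersection, +0)
DLPT@2: {C} ∪ {A} = {A,C} (union, +1)
DLPTY@2: {A,C} ∪ {T} = {A,C,T} (union, +1)
LT@3: {T} ∪ {C} = {C,T} (union, +1)
DLT@3: {A} ∪ {C,T} = {A,C,T} (union, +1)
DLPT@3: {A,C,T} ∩ {T} = {T} (intersection, +0)
DLPTY@3: {T} ∪ {C} = {C,T} (union, +1)
per-site changes: [3, 2, 3, 3]; total = 11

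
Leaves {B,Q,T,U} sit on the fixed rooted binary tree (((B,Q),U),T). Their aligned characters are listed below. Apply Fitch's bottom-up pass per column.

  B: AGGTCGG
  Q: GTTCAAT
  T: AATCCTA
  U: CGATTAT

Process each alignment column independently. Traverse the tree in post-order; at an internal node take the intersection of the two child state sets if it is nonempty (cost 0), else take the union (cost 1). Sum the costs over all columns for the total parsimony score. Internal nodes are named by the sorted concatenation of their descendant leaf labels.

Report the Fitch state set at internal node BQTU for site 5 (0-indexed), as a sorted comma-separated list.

site 0, node BQ: B={A} ∪ Q={G} → {A,G} (+1)
site 0, node BQU: BQ={A,G} ∪ U={C} → {A,C,G} (+1)
site 0, node BQTU: BQU={A,C,G} ∩ T={A} → {A} (+0)
site 1, node BQ: B={G} ∪ Q={T} → {G,T} (+1)
site 1, node BQU: BQ={G,T} ∩ U={G} → {G} (+0)
site 1, node BQTU: BQU={G} ∪ T={A} → {A,G} (+1)
site 2, node BQ: B={G} ∪ Q={T} → {G,T} (+1)
site 2, node BQU: BQ={G,T} ∪ U={A} → {A,G,T} (+1)
site 2, node BQTU: BQU={A,G,T} ∩ T={T} → {T} (+0)
site 3, node BQ: B={T} ∪ Q={C} → {C,T} (+1)
site 3, node BQU: BQ={C,T} ∩ U={T} → {T} (+0)
site 3, node BQTU: BQU={T} ∪ T={C} → {C,T} (+1)
site 4, node BQ: B={C} ∪ Q={A} → {A,C} (+1)
site 4, node BQU: BQ={A,C} ∪ U={T} → {A,C,T} (+1)
site 4, node BQTU: BQU={A,C,T} ∩ T={C} → {C} (+0)
site 5, node BQ: B={G} ∪ Q={A} → {A,G} (+1)
site 5, node BQU: BQ={A,G} ∩ U={A} → {A} (+0)
site 5, node BQTU: BQU={A} ∪ T={T} → {A,T} (+1)
site 6, node BQ: B={G} ∪ Q={T} → {G,T} (+1)
site 6, node BQU: BQ={G,T} ∩ U={T} → {T} (+0)
site 6, node BQTU: BQU={T} ∪ T={A} → {A,T} (+1)
per-site changes: [2, 2, 2, 2, 2, 2, 2]; total = 14

A,T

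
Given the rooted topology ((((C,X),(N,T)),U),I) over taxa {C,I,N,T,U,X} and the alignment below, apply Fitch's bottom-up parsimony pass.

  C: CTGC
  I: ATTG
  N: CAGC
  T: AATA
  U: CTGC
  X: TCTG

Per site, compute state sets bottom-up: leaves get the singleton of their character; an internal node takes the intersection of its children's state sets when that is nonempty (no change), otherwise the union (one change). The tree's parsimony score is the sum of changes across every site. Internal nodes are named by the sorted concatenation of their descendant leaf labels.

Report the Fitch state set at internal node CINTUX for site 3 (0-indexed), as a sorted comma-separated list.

site 0, node CX: C={C} ∪ X={T} → {C,T} (+1)
site 0, node NT: N={C} ∪ T={A} → {A,C} (+1)
site 0, node CNTX: CX={C,T} ∩ NT={A,C} → {C} (+0)
site 0, node CNTUX: CNTX={C} ∩ U={C} → {C} (+0)
site 0, node CINTUX: CNTUX={C} ∪ I={A} → {A,C} (+1)
site 1, node CX: C={T} ∪ X={C} → {C,T} (+1)
site 1, node NT: N={A} ∩ T={A} → {A} (+0)
site 1, node CNTX: CX={C,T} ∪ NT={A} → {A,C,T} (+1)
site 1, node CNTUX: CNTX={A,C,T} ∩ U={T} → {T} (+0)
site 1, node CINTUX: CNTUX={T} ∩ I={T} → {T} (+0)
site 2, node CX: C={G} ∪ X={T} → {G,T} (+1)
site 2, node NT: N={G} ∪ T={T} → {G,T} (+1)
site 2, node CNTX: CX={G,T} ∩ NT={G,T} → {G,T} (+0)
site 2, node CNTUX: CNTX={G,T} ∩ U={G} → {G} (+0)
site 2, node CINTUX: CNTUX={G} ∪ I={T} → {G,T} (+1)
site 3, node CX: C={C} ∪ X={G} → {C,G} (+1)
site 3, node NT: N={C} ∪ T={A} → {A,C} (+1)
site 3, node CNTX: CX={C,G} ∩ NT={A,C} → {C} (+0)
site 3, node CNTUX: CNTX={C} ∩ U={C} → {C} (+0)
site 3, node CINTUX: CNTUX={C} ∪ I={G} → {C,G} (+1)
per-site changes: [3, 2, 3, 3]; total = 11

C,G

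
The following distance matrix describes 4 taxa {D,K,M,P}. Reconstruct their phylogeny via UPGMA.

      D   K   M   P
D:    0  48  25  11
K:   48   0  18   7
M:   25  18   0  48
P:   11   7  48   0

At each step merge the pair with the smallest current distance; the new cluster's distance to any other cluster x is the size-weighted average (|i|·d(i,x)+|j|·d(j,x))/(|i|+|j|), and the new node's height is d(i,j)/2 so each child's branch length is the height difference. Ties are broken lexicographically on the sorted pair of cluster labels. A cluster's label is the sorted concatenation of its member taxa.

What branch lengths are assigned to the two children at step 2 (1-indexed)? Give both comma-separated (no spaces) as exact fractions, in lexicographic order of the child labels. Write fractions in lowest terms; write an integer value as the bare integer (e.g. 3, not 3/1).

iteration 1: select K,P (d=7); attach at lengths (7/2, 7/2); label the merged cluster KP
  updated: d(D,KP)=59/2, d(KP,M)=33
iteration 2: select D,M (d=25); attach at lengths (25/2, 25/2); label the merged cluster DM
  updated: d(DM,KP)=125/4
iteration 3: select DM,KP (d=125/4); attach at lengths (25/8, 97/8); label the merged cluster DKMP
final tree: ((D:25/2,M:25/2):25/8,(K:7/2,P:7/2):97/8)
total length: 189/4

25/2,25/2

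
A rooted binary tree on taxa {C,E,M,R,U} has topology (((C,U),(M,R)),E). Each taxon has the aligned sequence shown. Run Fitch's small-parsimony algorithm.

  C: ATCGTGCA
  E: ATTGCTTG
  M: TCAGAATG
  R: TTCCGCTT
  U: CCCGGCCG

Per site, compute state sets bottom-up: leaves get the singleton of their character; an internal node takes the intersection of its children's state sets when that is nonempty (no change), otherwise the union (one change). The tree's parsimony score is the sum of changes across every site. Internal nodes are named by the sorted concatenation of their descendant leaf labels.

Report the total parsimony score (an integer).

site 0, node CU: C={A} ∪ U={C} → {A,C} (+1)
site 0, node MR: M={T} ∩ R={T} → {T} (+0)
site 0, node CMRU: CU={A,C} ∪ MR={T} → {A,C,T} (+1)
site 0, node CEMRU: CMRU={A,C,T} ∩ E={A} → {A} (+0)
site 1, node CU: C={T} ∪ U={C} → {C,T} (+1)
site 1, node MR: M={C} ∪ R={T} → {C,T} (+1)
site 1, node CMRU: CU={C,T} ∩ MR={C,T} → {C,T} (+0)
site 1, node CEMRU: CMRU={C,T} ∩ E={T} → {T} (+0)
site 2, node CU: C={C} ∩ U={C} → {C} (+0)
site 2, node MR: M={A} ∪ R={C} → {A,C} (+1)
site 2, node CMRU: CU={C} ∩ MR={A,C} → {C} (+0)
site 2, node CEMRU: CMRU={C} ∪ E={T} → {C,T} (+1)
site 3, node CU: C={G} ∩ U={G} → {G} (+0)
site 3, node MR: M={G} ∪ R={C} → {C,G} (+1)
site 3, node CMRU: CU={G} ∩ MR={C,G} → {G} (+0)
site 3, node CEMRU: CMRU={G} ∩ E={G} → {G} (+0)
site 4, node CU: C={T} ∪ U={G} → {G,T} (+1)
site 4, node MR: M={A} ∪ R={G} → {A,G} (+1)
site 4, node CMRU: CU={G,T} ∩ MR={A,G} → {G} (+0)
site 4, node CEMRU: CMRU={G} ∪ E={C} → {C,G} (+1)
site 5, node CU: C={G} ∪ U={C} → {C,G} (+1)
site 5, node MR: M={A} ∪ R={C} → {A,C} (+1)
site 5, node CMRU: CU={C,G} ∩ MR={A,C} → {C} (+0)
site 5, node CEMRU: CMRU={C} ∪ E={T} → {C,T} (+1)
site 6, node CU: C={C} ∩ U={C} → {C} (+0)
site 6, node MR: M={T} ∩ R={T} → {T} (+0)
site 6, node CMRU: CU={C} ∪ MR={T} → {C,T} (+1)
site 6, node CEMRU: CMRU={C,T} ∩ E={T} → {T} (+0)
site 7, node CU: C={A} ∪ U={G} → {A,G} (+1)
site 7, node MR: M={G} ∪ R={T} → {G,T} (+1)
site 7, node CMRU: CU={A,G} ∩ MR={G,T} → {G} (+0)
site 7, node CEMRU: CMRU={G} ∩ E={G} → {G} (+0)
per-site changes: [2, 2, 2, 1, 3, 3, 1, 2]; total = 16

16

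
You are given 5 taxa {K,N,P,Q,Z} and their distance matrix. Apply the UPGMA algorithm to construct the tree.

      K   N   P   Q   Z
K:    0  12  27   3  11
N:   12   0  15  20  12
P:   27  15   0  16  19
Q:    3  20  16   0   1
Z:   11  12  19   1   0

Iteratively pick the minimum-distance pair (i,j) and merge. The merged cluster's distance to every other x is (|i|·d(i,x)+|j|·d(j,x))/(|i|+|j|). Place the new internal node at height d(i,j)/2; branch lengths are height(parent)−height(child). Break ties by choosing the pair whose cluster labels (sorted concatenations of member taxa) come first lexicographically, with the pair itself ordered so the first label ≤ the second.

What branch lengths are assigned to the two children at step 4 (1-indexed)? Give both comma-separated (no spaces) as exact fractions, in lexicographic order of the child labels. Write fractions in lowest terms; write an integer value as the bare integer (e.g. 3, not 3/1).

iteration 1: select Q,Z (d=1); attach at lengths (1/2, 1/2); label the merged cluster QZ
  updated: d(K,QZ)=7, d(N,QZ)=16, d(P,QZ)=35/2
iteration 2: select K,QZ (d=7); attach at lengths (7/2, 3); label the merged cluster KQZ
  updated: d(KQZ,N)=44/3, d(KQZ,P)=62/3
iteration 3: select KQZ,N (d=44/3); attach at lengths (23/6, 22/3); label the merged cluster KNQZ
  updated: d(KNQZ,P)=77/4
iteration 4: select KNQZ,P (d=77/4); attach at lengths (55/24, 77/8); label the merged cluster KNPQZ
final tree: (((K:7/2,(Q:1/2,Z:1/2):3):23/6,N:22/3):55/24,P:77/8)
total length: 367/12

55/24,77/8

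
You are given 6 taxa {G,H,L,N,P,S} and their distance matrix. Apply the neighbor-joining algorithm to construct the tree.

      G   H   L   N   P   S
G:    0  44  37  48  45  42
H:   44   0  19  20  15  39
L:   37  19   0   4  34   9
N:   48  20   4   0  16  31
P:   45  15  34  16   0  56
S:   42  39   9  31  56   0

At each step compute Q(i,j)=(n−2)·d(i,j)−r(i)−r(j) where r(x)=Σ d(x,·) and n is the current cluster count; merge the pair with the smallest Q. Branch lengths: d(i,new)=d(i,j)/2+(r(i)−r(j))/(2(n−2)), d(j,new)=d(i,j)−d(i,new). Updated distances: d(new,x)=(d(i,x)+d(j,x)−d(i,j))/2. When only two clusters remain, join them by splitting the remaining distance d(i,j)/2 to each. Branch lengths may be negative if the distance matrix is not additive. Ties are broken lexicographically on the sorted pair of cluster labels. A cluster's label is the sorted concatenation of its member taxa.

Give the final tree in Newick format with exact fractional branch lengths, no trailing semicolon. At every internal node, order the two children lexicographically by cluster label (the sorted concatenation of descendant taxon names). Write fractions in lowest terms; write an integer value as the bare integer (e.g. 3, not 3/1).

step 1: merge (L,S) at d=9, Q=-244; branch lengths L→-19/4, S→55/4; new cluster LS
  updated: d(G,LS)=35, d(H,LS)=49/2, d(LS,N)=13, d(LS,P)=81/2
step 2: merge (G,LS) at d=35, Q=-180; branch lengths G→82/3, LS→23/3; new cluster GLS
  updated: d(GLS,H)=67/4, d(GLS,N)=13, d(GLS,P)=101/4
step 3: merge (GLS,N) at d=13, Q=-78; branch lengths GLS→8, N→5; new cluster GLNS
  updated: d(GLNS,H)=95/8, d(GLNS,P)=113/8
step 4: merge (GLNS,H) at d=95/8, Q=-41; branch lengths GLNS→11/2, H→51/8; new cluster GHLNS
  updated: d(GHLNS,P)=69/8
step 5: merge (GHLNS,P) at d=69/8; branch lengths GHLNS→69/16, P→69/16; new cluster GHLNPS
final tree: ((((G:82/3,(L:-19/4,S:55/4):23/3):8,N:5):11/2,H:51/8):69/16,P:69/16)
total length: 155/2

((((G:82/3,(L:-19/4,S:55/4):23/3):8,N:5):11/2,H:51/8):69/16,P:69/16)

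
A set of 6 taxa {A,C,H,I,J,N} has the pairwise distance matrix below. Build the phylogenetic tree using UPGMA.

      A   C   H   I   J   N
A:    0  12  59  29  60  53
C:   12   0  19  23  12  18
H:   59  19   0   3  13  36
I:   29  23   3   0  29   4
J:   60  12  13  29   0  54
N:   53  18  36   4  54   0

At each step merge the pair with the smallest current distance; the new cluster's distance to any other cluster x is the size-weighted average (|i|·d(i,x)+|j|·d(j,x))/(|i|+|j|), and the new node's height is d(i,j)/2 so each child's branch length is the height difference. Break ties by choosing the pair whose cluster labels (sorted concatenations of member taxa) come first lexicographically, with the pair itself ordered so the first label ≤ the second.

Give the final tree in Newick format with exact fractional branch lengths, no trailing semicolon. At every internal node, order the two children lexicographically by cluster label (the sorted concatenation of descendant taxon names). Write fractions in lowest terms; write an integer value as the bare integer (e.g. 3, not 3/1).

((A:6,C:6):177/16,(((H:3/2,I:3/2):17/2,N:10):6,J:16):17/16)

1. join H+I (d=3) ⇒ HI; edges |H|=3/2, |I|=3/2
  updated: d(A,HI)=44, d(C,HI)=21, d(HI,J)=21, d(HI,N)=20
2. join A+C (d=12) ⇒ AC; edges |A|=6, |C|=6
  updated: d(AC,HI)=65/2, d(AC,J)=36, d(AC,N)=71/2
3. join HI+N (d=20) ⇒ HIN; edges |HI|=17/2, |N|=10
  updated: d(AC,HIN)=67/2, d(HIN,J)=32
4. join HIN+J (d=32) ⇒ HIJN; edges |HIN|=6, |J|=16
  updated: d(AC,HIJN)=273/8
5. join AC+HIJN (d=273/8) ⇒ ACHIJN; edges |AC|=177/16, |HIJN|=17/16
final tree: ((A:6,C:6):177/16,(((H:3/2,I:3/2):17/2,N:10):6,J:16):17/16)
total length: 541/8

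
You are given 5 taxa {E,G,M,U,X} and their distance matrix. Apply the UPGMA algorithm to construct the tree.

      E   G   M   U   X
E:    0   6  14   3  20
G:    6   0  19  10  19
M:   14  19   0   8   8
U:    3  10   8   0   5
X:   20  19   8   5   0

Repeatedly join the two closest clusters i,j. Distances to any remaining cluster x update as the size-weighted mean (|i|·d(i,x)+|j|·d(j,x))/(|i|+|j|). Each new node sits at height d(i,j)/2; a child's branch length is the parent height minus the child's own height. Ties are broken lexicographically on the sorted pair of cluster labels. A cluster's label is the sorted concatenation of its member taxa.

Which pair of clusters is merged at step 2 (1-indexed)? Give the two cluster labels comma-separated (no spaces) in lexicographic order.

EU,G

iteration 1: select E,U (d=3); attach at lengths (3/2, 3/2); label the merged cluster EU
  updated: d(EU,G)=8, d(EU,M)=11, d(EU,X)=25/2
iteration 2: select EU,G (d=8); attach at lengths (5/2, 4); label the merged cluster EGU
  updated: d(EGU,M)=41/3, d(EGU,X)=44/3
iteration 3: select M,X (d=8); attach at lengths (4, 4); label the merged cluster MX
  updated: d(EGU,MX)=85/6
iteration 4: select EGU,MX (d=85/6); attach at lengths (37/12, 37/12); label the merged cluster EGMUX
final tree: (((E:3/2,U:3/2):5/2,G:4):37/12,(M:4,X:4):37/12)
total length: 71/3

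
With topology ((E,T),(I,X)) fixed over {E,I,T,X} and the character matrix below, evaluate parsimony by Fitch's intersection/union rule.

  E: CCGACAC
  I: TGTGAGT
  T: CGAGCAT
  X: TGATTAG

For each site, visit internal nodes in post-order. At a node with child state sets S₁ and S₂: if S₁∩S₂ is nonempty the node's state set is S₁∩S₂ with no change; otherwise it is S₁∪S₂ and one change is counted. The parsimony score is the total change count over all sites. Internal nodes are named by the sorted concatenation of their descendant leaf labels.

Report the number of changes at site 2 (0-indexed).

2

[col 0] ET: children E:{C}, T:{C} ∩→ {C}; cost 0
[col 0] IX: children I:{T}, X:{T} ∩→ {T}; cost 0
[col 0] EITX: children ET:{C}, IX:{T} ∪→ {C,T}; cost 1
[col 1] ET: children E:{C}, T:{G} ∪→ {C,G}; cost 1
[col 1] IX: children I:{G}, X:{G} ∩→ {G}; cost 0
[col 1] EITX: children ET:{C,G}, IX:{G} ∩→ {G}; cost 0
[col 2] ET: children E:{G}, T:{A} ∪→ {A,G}; cost 1
[col 2] IX: children I:{T}, X:{A} ∪→ {A,T}; cost 1
[col 2] EITX: children ET:{A,G}, IX:{A,T} ∩→ {A}; cost 0
[col 3] ET: children E:{A}, T:{G} ∪→ {A,G}; cost 1
[col 3] IX: children I:{G}, X:{T} ∪→ {G,T}; cost 1
[col 3] EITX: children ET:{A,G}, IX:{G,T} ∩→ {G}; cost 0
[col 4] ET: children E:{C}, T:{C} ∩→ {C}; cost 0
[col 4] IX: children I:{A}, X:{T} ∪→ {A,T}; cost 1
[col 4] EITX: children ET:{C}, IX:{A,T} ∪→ {A,C,T}; cost 1
[col 5] ET: children E:{A}, T:{A} ∩→ {A}; cost 0
[col 5] IX: children I:{G}, X:{A} ∪→ {A,G}; cost 1
[col 5] EITX: children ET:{A}, IX:{A,G} ∩→ {A}; cost 0
[col 6] ET: children E:{C}, T:{T} ∪→ {C,T}; cost 1
[col 6] IX: children I:{T}, X:{G} ∪→ {G,T}; cost 1
[col 6] EITX: children ET:{C,T}, IX:{G,T} ∩→ {T}; cost 0
per-site changes: [1, 1, 2, 2, 2, 1, 2]; total = 11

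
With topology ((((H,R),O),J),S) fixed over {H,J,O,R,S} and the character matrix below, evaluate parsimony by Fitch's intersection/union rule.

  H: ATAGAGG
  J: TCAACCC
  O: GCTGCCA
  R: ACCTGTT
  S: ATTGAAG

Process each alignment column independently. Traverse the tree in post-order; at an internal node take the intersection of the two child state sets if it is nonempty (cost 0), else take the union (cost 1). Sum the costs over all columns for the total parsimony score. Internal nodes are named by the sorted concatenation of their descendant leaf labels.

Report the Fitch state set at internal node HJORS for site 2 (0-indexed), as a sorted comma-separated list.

[col 0] HR: children H:{A}, R:{A} ∩→ {A}; cost 0
[col 0] HOR: children HR:{A}, O:{G} ∪→ {A,G}; cost 1
[col 0] HJOR: children HOR:{A,G}, J:{T} ∪→ {A,G,T}; cost 1
[col 0] HJORS: children HJOR:{A,G,T}, S:{A} ∩→ {A}; cost 0
[col 1] HR: children H:{T}, R:{C} ∪→ {C,T}; cost 1
[col 1] HOR: children HR:{C,T}, O:{C} ∩→ {C}; cost 0
[col 1] HJOR: children HOR:{C}, J:{C} ∩→ {C}; cost 0
[col 1] HJORS: children HJOR:{C}, S:{T} ∪→ {C,T}; cost 1
[col 2] HR: children H:{A}, R:{C} ∪→ {A,C}; cost 1
[col 2] HOR: children HR:{A,C}, O:{T} ∪→ {A,C,T}; cost 1
[col 2] HJOR: children HOR:{A,C,T}, J:{A} ∩→ {A}; cost 0
[col 2] HJORS: children HJOR:{A}, S:{T} ∪→ {A,T}; cost 1
[col 3] HR: children H:{G}, R:{T} ∪→ {G,T}; cost 1
[col 3] HOR: children HR:{G,T}, O:{G} ∩→ {G}; cost 0
[col 3] HJOR: children HOR:{G}, J:{A} ∪→ {A,G}; cost 1
[col 3] HJORS: children HJOR:{A,G}, S:{G} ∩→ {G}; cost 0
[col 4] HR: children H:{A}, R:{G} ∪→ {A,G}; cost 1
[col 4] HOR: children HR:{A,G}, O:{C} ∪→ {A,C,G}; cost 1
[col 4] HJOR: children HOR:{A,C,G}, J:{C} ∩→ {C}; cost 0
[col 4] HJORS: children HJOR:{C}, S:{A} ∪→ {A,C}; cost 1
[col 5] HR: children H:{G}, R:{T} ∪→ {G,T}; cost 1
[col 5] HOR: children HR:{G,T}, O:{C} ∪→ {C,G,T}; cost 1
[col 5] HJOR: children HOR:{C,G,T}, J:{C} ∩→ {C}; cost 0
[col 5] HJORS: children HJOR:{C}, S:{A} ∪→ {A,C}; cost 1
[col 6] HR: children H:{G}, R:{T} ∪→ {G,T}; cost 1
[col 6] HOR: children HR:{G,T}, O:{A} ∪→ {A,G,T}; cost 1
[col 6] HJOR: children HOR:{A,G,T}, J:{C} ∪→ {A,C,G,T}; cost 1
[col 6] HJORS: children HJOR:{A,C,G,T}, S:{G} ∩→ {G}; cost 0
per-site changes: [2, 2, 3, 2, 3, 3, 3]; total = 18

A,T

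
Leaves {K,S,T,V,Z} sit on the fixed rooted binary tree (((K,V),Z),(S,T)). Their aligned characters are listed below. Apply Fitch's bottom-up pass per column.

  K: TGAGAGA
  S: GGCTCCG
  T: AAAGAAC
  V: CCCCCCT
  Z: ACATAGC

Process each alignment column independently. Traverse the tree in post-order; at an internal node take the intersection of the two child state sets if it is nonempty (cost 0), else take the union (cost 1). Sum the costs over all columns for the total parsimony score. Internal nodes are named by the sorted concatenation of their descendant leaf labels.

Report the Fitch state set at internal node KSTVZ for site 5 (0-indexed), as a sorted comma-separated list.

A,C,G

[col 0] KV: children K:{T}, V:{C} ∪→ {C,T}; cost 1
[col 0] KVZ: children KV:{C,T}, Z:{A} ∪→ {A,C,T}; cost 1
[col 0] ST: children S:{G}, T:{A} ∪→ {A,G}; cost 1
[col 0] KSTVZ: children KVZ:{A,C,T}, ST:{A,G} ∩→ {A}; cost 0
[col 1] KV: children K:{G}, V:{C} ∪→ {C,G}; cost 1
[col 1] KVZ: children KV:{C,G}, Z:{C} ∩→ {C}; cost 0
[col 1] ST: children S:{G}, T:{A} ∪→ {A,G}; cost 1
[col 1] KSTVZ: children KVZ:{C}, ST:{A,G} ∪→ {A,C,G}; cost 1
[col 2] KV: children K:{A}, V:{C} ∪→ {A,C}; cost 1
[col 2] KVZ: children KV:{A,C}, Z:{A} ∩→ {A}; cost 0
[col 2] ST: children S:{C}, T:{A} ∪→ {A,C}; cost 1
[col 2] KSTVZ: children KVZ:{A}, ST:{A,C} ∩→ {A}; cost 0
[col 3] KV: children K:{G}, V:{C} ∪→ {C,G}; cost 1
[col 3] KVZ: children KV:{C,G}, Z:{T} ∪→ {C,G,T}; cost 1
[col 3] ST: children S:{T}, T:{G} ∪→ {G,T}; cost 1
[col 3] KSTVZ: children KVZ:{C,G,T}, ST:{G,T} ∩→ {G,T}; cost 0
[col 4] KV: children K:{A}, V:{C} ∪→ {A,C}; cost 1
[col 4] KVZ: children KV:{A,C}, Z:{A} ∩→ {A}; cost 0
[col 4] ST: children S:{C}, T:{A} ∪→ {A,C}; cost 1
[col 4] KSTVZ: children KVZ:{A}, ST:{A,C} ∩→ {A}; cost 0
[col 5] KV: children K:{G}, V:{C} ∪→ {C,G}; cost 1
[col 5] KVZ: children KV:{C,G}, Z:{G} ∩→ {G}; cost 0
[col 5] ST: children S:{C}, T:{A} ∪→ {A,C}; cost 1
[col 5] KSTVZ: children KVZ:{G}, ST:{A,C} ∪→ {A,C,G}; cost 1
[col 6] KV: children K:{A}, V:{T} ∪→ {A,T}; cost 1
[col 6] KVZ: children KV:{A,T}, Z:{C} ∪→ {A,C,T}; cost 1
[col 6] ST: children S:{G}, T:{C} ∪→ {C,G}; cost 1
[col 6] KSTVZ: children KVZ:{A,C,T}, ST:{C,G} ∩→ {C}; cost 0
per-site changes: [3, 3, 2, 3, 2, 3, 3]; total = 19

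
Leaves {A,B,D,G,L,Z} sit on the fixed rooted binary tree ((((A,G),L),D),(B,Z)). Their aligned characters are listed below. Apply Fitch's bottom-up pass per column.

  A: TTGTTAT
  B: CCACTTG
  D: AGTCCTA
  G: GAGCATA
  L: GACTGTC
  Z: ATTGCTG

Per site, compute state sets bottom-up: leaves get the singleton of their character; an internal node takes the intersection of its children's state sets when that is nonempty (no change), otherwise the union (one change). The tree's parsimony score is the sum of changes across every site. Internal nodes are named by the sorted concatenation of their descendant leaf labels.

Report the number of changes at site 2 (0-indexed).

3

[col 0] AG: children A:{T}, G:{G} ∪→ {G,T}; cost 1
[col 0] AGL: children AG:{G,T}, L:{G} ∩→ {G}; cost 0
[col 0] ADGL: children AGL:{G}, D:{A} ∪→ {A,G}; cost 1
[col 0] BZ: children B:{C}, Z:{A} ∪→ {A,C}; cost 1
[col 0] ABDGLZ: children ADGL:{A,G}, BZ:{A,C} ∩→ {A}; cost 0
[col 1] AG: children A:{T}, G:{A} ∪→ {A,T}; cost 1
[col 1] AGL: children AG:{A,T}, L:{A} ∩→ {A}; cost 0
[col 1] ADGL: children AGL:{A}, D:{G} ∪→ {A,G}; cost 1
[col 1] BZ: children B:{C}, Z:{T} ∪→ {C,T}; cost 1
[col 1] ABDGLZ: children ADGL:{A,G}, BZ:{C,T} ∪→ {A,C,G,T}; cost 1
[col 2] AG: children A:{G}, G:{G} ∩→ {G}; cost 0
[col 2] AGL: children AG:{G}, L:{C} ∪→ {C,G}; cost 1
[col 2] ADGL: children AGL:{C,G}, D:{T} ∪→ {C,G,T}; cost 1
[col 2] BZ: children B:{A}, Z:{T} ∪→ {A,T}; cost 1
[col 2] ABDGLZ: children ADGL:{C,G,T}, BZ:{A,T} ∩→ {T}; cost 0
[col 3] AG: children A:{T}, G:{C} ∪→ {C,T}; cost 1
[col 3] AGL: children AG:{C,T}, L:{T} ∩→ {T}; cost 0
[col 3] ADGL: children AGL:{T}, D:{C} ∪→ {C,T}; cost 1
[col 3] BZ: children B:{C}, Z:{G} ∪→ {C,G}; cost 1
[col 3] ABDGLZ: children ADGL:{C,T}, BZ:{C,G} ∩→ {C}; cost 0
[col 4] AG: children A:{T}, G:{A} ∪→ {A,T}; cost 1
[col 4] AGL: children AG:{A,T}, L:{G} ∪→ {A,G,T}; cost 1
[col 4] ADGL: children AGL:{A,G,T}, D:{C} ∪→ {A,C,G,T}; cost 1
[col 4] BZ: children B:{T}, Z:{C} ∪→ {C,T}; cost 1
[col 4] ABDGLZ: children ADGL:{A,C,G,T}, BZ:{C,T} ∩→ {C,T}; cost 0
[col 5] AG: children A:{A}, G:{T} ∪→ {A,T}; cost 1
[col 5] AGL: children AG:{A,T}, L:{T} ∩→ {T}; cost 0
[col 5] ADGL: children AGL:{T}, D:{T} ∩→ {T}; cost 0
[col 5] BZ: children B:{T}, Z:{T} ∩→ {T}; cost 0
[col 5] ABDGLZ: children ADGL:{T}, BZ:{T} ∩→ {T}; cost 0
[col 6] AG: children A:{T}, G:{A} ∪→ {A,T}; cost 1
[col 6] AGL: children AG:{A,T}, L:{C} ∪→ {A,C,T}; cost 1
[col 6] ADGL: children AGL:{A,C,T}, D:{A} ∩→ {A}; cost 0
[col 6] BZ: children B:{G}, Z:{G} ∩→ {G}; cost 0
[col 6] ABDGLZ: children ADGL:{A}, BZ:{G} ∪→ {A,G}; cost 1
per-site changes: [3, 4, 3, 3, 4, 1, 3]; total = 21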